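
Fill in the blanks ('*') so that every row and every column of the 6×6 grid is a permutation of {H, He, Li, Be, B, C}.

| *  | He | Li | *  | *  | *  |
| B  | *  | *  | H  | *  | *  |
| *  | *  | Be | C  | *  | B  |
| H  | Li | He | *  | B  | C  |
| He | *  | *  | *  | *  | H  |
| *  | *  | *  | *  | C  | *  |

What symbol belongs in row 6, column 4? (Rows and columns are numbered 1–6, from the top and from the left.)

(r1,c6) = Be
(r2,c3) = C
(r3,c1) = Li
(r3,c2) = H
(r3,c5) = He
(r4,c4) = Be
(r5,c3) = B
(r5,c4) = Li
(r5,c5) = Be
(r6,c1) = Be
(r6,c2) = B
(r6,c3) = H
(r6,c4) = He

He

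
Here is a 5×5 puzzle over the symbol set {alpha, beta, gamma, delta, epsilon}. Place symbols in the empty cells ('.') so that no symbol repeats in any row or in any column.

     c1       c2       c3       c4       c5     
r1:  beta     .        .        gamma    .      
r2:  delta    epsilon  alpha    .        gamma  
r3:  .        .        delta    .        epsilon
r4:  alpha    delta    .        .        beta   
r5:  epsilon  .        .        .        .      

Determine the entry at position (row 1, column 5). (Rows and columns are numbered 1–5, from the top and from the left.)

Cell (r1,c2): row 1 has {beta,gamma}; column 2 has {delta,epsilon} → alpha.
Cell (r1,c3): row 1 has {alpha,beta,gamma}; column 3 has {alpha,delta} → epsilon.
Cell (r1,c5): row 1 has {alpha,beta,gamma,epsilon}; column 5 has {beta,gamma,epsilon} → delta.

delta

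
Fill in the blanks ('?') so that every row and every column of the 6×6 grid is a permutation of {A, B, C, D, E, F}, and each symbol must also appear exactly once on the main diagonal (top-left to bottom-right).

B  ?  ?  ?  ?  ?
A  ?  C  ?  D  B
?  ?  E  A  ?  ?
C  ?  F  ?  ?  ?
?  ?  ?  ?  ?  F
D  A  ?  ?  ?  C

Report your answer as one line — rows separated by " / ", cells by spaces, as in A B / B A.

B D A C F E / A F C E D B / F B E A C D / C E F D B A / E C D B A F / D A B F E C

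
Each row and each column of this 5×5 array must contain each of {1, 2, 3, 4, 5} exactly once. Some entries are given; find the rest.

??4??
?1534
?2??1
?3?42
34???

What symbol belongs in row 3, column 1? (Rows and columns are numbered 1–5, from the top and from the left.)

(r1,c2) = 5
(r1,c5) = 3
(r2,c1) = 2
(r3,c3) = 3
(r3,c4) = 5
(r4,c3) = 1
(r5,c3) = 2
(r5,c4) = 1
(r5,c5) = 5
(r1,c1) = 1
(r1,c4) = 2
(r3,c1) = 4

4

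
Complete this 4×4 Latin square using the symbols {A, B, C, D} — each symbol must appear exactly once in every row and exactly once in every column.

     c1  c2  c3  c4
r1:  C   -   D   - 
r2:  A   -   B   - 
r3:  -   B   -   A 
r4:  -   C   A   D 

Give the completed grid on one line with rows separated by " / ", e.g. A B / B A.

(r1,c2) = A
(r1,c4) = B
(r2,c2) = D
(r2,c4) = C
(r3,c1) = D
(r3,c3) = C
(r4,c1) = B

C A D B / A D B C / D B C A / B C A D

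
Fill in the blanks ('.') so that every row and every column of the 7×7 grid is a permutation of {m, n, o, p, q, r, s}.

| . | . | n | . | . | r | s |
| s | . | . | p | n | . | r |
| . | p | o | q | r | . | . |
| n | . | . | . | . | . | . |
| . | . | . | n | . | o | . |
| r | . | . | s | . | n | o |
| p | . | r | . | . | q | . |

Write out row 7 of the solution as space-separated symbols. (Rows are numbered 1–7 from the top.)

p n r o s q m

(r2,c6) = m
(r3,c1) = m
(r3,c6) = s
(r3,c7) = n
(r4,c6) = p
(r5,c1) = q
(r7,c7) = m
(r1,c1) = o
(r1,c4) = m
(r2,c3) = q
(r4,c7) = q
(r5,c7) = p
(r7,c4) = o
(r7,c5) = s
(r1,c2) = q
(r1,c5) = p
(r2,c2) = o
(r4,c4) = r
(r5,c5) = m
(r6,c2) = m
(r6,c3) = p
(r6,c5) = q
(r7,c2) = n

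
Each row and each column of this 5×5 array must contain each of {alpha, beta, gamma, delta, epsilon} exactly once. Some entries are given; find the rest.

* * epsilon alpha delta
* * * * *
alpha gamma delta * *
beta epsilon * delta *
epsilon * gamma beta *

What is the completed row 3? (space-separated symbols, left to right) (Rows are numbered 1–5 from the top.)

row 1 has {alpha,delta,epsilon}; column 1 has {alpha,beta,epsilon} — only gamma is left for (r1,c1).
row 1 has {alpha,gamma,delta,epsilon}; column 2 has {gamma,epsilon} — only beta is left for (r1,c2).
row 2 is empty so far; column 1 has {alpha,beta,gamma,epsilon} — only delta is left for (r2,c1).
row 2 has {delta}; column 2 has {beta,gamma,epsilon} — only alpha is left for (r2,c2).
row 2 has {alpha,delta}; column 3 has {gamma,delta,epsilon} — only beta is left for (r2,c3).
row 3 has {alpha,gamma,delta}; column 4 has {alpha,beta,delta} — only epsilon is left for (r3,c4).
row 3 has {alpha,gamma,delta,epsilon}; column 5 has {delta} — only beta is left for (r3,c5).

alpha gamma delta epsilon beta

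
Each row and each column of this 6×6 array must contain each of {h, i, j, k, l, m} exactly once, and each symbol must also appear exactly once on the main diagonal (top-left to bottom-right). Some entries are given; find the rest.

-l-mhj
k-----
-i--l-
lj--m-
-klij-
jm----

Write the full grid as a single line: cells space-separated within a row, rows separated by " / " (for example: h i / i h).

row 1 has {h,j,l,m}; column 1 has {j,k,l}; the diagonal has {j} — only i is left for (r1,c1).
row 1 has {h,i,j,l,m}; column 3 has {l} — only k is left for (r1,c3).
row 2 has {k}; column 2 has {i,j,k,l,m}; the diagonal has {i,j} — only h is left for (r2,c2).
row 2 has {h,k}; column 5 has {h,j,l,m} — only i is left for (r2,c5).
row 3 has {i,l}; column 3 has {k,l}; the diagonal has {h,i,j} — only m is left for (r3,c3).
row 4 has {j,l,m}; column 4 has {i,m}; the diagonal has {h,i,j,m} — only k is left for (r4,c4).
row 6 has {j,m}; column 5 has {h,i,j,l,m} — only k is left for (r6,c5).
row 6 has {j,k,m}; column 6 has {j}; the diagonal has {h,i,j,k,m} — only l is left for (r6,c6).
row 2 has {h,i,k}; column 3 has {k,l,m} — only j is left for (r2,c3).
row 2 has {h,i,j,k}; column 4 has {i,k,m} — only l is left for (r2,c4).
row 2 has {h,i,j,k,l}; column 6 has {j,l} — only m is left for (r2,c6).
row 3 has {i,l,m}; column 1 has {i,j,k,l} — only h is left for (r3,c1).
row 3 has {h,i,l,m}; column 4 has {i,k,l,m} — only j is left for (r3,c4).
row 3 has {h,i,j,l,m}; column 6 has {j,l,m} — only k is left for (r3,c6).
row 5 has {i,j,k,l}; column 1 has {h,i,j,k,l} — only m is left for (r5,c1).
row 5 has {i,j,k,l,m}; column 6 has {j,k,l,m} — only h is left for (r5,c6).
row 6 has {j,k,l,m}; column 4 has {i,j,k,l,m} — only h is left for (r6,c4).
row 4 has {j,k,l,m}; column 6 has {h,j,k,l,m} — only i is left for (r4,c6).
row 6 has {h,j,k,l,m}; column 3 has {j,k,l,m} — only i is left for (r6,c3).
row 4 has {i,j,k,l,m}; column 3 has {i,j,k,l,m} — only h is left for (r4,c3).

i l k m h j / k h j l i m / h i m j l k / l j h k m i / m k l i j h / j m i h k l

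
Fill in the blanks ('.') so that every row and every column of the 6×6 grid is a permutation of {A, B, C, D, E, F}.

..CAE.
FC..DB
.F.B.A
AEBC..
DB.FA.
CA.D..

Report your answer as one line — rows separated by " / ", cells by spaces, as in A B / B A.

B D C A E F / F C A E D B / E F D B C A / A E B C F D / D B E F A C / C A F D B E

(r1,c1): row 1 has {A,C,E}; column 1 has {A,C,D,F}, so it must be B.
(r1,c2): row 1 has {A,B,C,E}; column 2 has {A,B,C,E,F}, so it must be D.
(r1,c6): row 1 has {A,B,C,D,E}; column 6 has {A,B}, so it must be F.
(r2,c4): row 2 has {B,C,D,F}; column 4 has {A,B,C,D,F}, so it must be E.
(r3,c1): row 3 has {A,B,F}; column 1 has {A,B,C,D,F}, so it must be E.
(r3,c3): row 3 has {A,B,E,F}; column 3 has {B,C}, so it must be D.
(r3,c5): row 3 has {A,B,D,E,F}; column 5 has {A,D,E}, so it must be C.
(r4,c5): row 4 has {A,B,C,E}; column 5 has {A,C,D,E}, so it must be F.
(r4,c6): row 4 has {A,B,C,E,F}; column 6 has {A,B,F}, so it must be D.
(r5,c3): row 5 has {A,B,D,F}; column 3 has {B,C,D}, so it must be E.
(r5,c6): row 5 has {A,B,D,E,F}; column 6 has {A,B,D,F}, so it must be C.
(r6,c3): row 6 has {A,C,D}; column 3 has {B,C,D,E}, so it must be F.
(r6,c5): row 6 has {A,C,D,F}; column 5 has {A,C,D,E,F}, so it must be B.
(r6,c6): row 6 has {A,B,C,D,F}; column 6 has {A,B,C,D,F}, so it must be E.
(r2,c3): row 2 has {B,C,D,E,F}; column 3 has {B,C,D,E,F}, so it must be A.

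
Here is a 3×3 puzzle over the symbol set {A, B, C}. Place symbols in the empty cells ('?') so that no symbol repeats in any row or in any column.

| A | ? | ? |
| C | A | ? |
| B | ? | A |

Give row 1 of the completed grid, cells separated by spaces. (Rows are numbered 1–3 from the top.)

A B C

(r2,c3) = B
(r3,c2) = C
(r1,c2) = B
(r1,c3) = C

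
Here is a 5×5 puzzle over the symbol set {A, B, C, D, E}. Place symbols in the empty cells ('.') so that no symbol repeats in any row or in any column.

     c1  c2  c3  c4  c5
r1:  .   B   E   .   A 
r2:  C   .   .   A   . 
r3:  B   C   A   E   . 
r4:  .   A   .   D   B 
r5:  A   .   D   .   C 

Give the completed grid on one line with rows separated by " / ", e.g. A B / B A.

(r1,c1): row 1 has {A,B,E}; column 1 has {A,B,C}, so it must be D.
(r1,c4): row 1 has {A,B,D,E}; column 4 has {A,D,E}, so it must be C.
(r2,c3): row 2 has {A,C}; column 3 has {A,D,E}, so it must be B.
(r3,c5): row 3 has {A,B,C,E}; column 5 has {A,B,C}, so it must be D.
(r4,c1): row 4 has {A,B,D}; column 1 has {A,B,C,D}, so it must be E.
(r4,c3): row 4 has {A,B,D,E}; column 3 has {A,B,D,E}, so it must be C.
(r5,c2): row 5 has {A,C,D}; column 2 has {A,B,C}, so it must be E.
(r5,c4): row 5 has {A,C,D,E}; column 4 has {A,C,D,E}, so it must be B.
(r2,c2): row 2 has {A,B,C}; column 2 has {A,B,C,E}, so it must be D.
(r2,c5): row 2 has {A,B,C,D}; column 5 has {A,B,C,D}, so it must be E.

D B E C A / C D B A E / B C A E D / E A C D B / A E D B C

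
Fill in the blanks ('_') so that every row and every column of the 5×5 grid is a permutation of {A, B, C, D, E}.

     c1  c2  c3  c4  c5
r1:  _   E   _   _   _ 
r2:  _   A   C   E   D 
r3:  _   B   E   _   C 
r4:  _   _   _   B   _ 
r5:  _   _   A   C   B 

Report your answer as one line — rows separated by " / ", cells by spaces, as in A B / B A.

At row 1, column 5: row 1 has {E}; column 5 has {B,C,D}; that leaves A.
At row 2, column 1: row 2 has {A,C,D,E}; column 1 is empty so far; that leaves B.
At row 4, column 3: row 4 has {B}; column 3 has {A,C,E}; that leaves D.
At row 4, column 5: row 4 has {B,D}; column 5 has {A,B,C,D}; that leaves E.
At row 5, column 2: row 5 has {A,B,C}; column 2 has {A,B,E}; that leaves D.
At row 1, column 3: row 1 has {A,E}; column 3 has {A,C,D,E}; that leaves B.
At row 1, column 4: row 1 has {A,B,E}; column 4 has {B,C,E}; that leaves D.
At row 3, column 4: row 3 has {B,C,E}; column 4 has {B,C,D,E}; that leaves A.
At row 4, column 2: row 4 has {B,D,E}; column 2 has {A,B,D,E}; that leaves C.
At row 5, column 1: row 5 has {A,B,C,D}; column 1 has {B}; that leaves E.
At row 1, column 1: row 1 has {A,B,D,E}; column 1 has {B,E}; that leaves C.
At row 3, column 1: row 3 has {A,B,C,E}; column 1 has {B,C,E}; that leaves D.
At row 4, column 1: row 4 has {B,C,D,E}; column 1 has {B,C,D,E}; that leaves A.

C E B D A / B A C E D / D B E A C / A C D B E / E D A C B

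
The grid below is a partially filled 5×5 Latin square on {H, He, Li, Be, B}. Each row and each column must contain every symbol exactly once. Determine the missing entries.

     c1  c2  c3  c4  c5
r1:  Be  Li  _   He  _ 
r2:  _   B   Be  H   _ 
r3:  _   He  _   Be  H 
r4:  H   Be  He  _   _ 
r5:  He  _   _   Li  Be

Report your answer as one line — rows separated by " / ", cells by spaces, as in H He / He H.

(r1,c5): row 1 has {He,Li,Be}; column 5 has {H,Be}, so it must be B.
(r2,c1): row 2 has {H,Be,B}; column 1 has {H,He,Be}, so it must be Li.
(r2,c5): row 2 has {H,Li,Be,B}; column 5 has {H,Be,B}, so it must be He.
(r3,c1): row 3 has {H,He,Be}; column 1 has {H,He,Li,Be}, so it must be B.
(r3,c3): row 3 has {H,He,Be,B}; column 3 has {He,Be}, so it must be Li.
(r4,c4): row 4 has {H,He,Be}; column 4 has {H,He,Li,Be}, so it must be B.
(r4,c5): row 4 has {H,He,Be,B}; column 5 has {H,He,Be,B}, so it must be Li.
(r5,c2): row 5 has {He,Li,Be}; column 2 has {He,Li,Be,B}, so it must be H.
(r5,c3): row 5 has {H,He,Li,Be}; column 3 has {He,Li,Be}, so it must be B.
(r1,c3): row 1 has {He,Li,Be,B}; column 3 has {He,Li,Be,B}, so it must be H.

Be Li H He B / Li B Be H He / B He Li Be H / H Be He B Li / He H B Li Be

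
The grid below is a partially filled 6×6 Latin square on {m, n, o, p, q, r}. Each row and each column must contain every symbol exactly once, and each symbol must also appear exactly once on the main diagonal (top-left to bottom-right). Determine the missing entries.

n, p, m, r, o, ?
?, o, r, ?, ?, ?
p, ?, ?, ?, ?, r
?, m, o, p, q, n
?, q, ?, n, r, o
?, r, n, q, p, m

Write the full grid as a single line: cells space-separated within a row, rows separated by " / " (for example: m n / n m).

n p m r o q / q o r m n p / p n q o m r / r m o p q n / m q p n r o / o r n q p m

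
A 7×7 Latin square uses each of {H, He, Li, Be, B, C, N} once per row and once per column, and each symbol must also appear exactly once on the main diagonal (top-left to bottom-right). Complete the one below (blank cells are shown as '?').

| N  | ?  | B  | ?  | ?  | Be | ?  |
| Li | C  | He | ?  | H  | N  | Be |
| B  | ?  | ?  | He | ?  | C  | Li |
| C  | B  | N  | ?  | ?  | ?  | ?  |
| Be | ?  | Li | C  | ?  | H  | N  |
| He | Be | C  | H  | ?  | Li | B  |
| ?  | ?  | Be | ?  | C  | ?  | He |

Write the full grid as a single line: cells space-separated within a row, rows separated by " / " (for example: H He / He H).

Cell (r1,c4): row 1 has {Be,B,N}; column 4 has {H,He,C} → Li.
Cell (r1,c5): row 1 has {Li,Be,B,N}; column 5 has {H,C} → He.
Cell (r2,c4): row 2 has {H,He,Li,Be,C,N}; column 4 has {H,He,Li,C} → B.
Cell (r3,c3): row 3 has {He,Li,B,C}; column 3 has {He,Li,Be,B,C,N}; the diagonal has {He,Li,C,N} → H.
Cell (r4,c4): row 4 has {B,C,N}; column 4 has {H,He,Li,B,C}; the diagonal has {H,He,Li,C,N} → Be.
Cell (r4,c5): row 4 has {Be,B,C,N}; column 5 has {H,He,C} → Li.
Cell (r4,c6): row 4 has {Li,Be,B,C,N}; column 6 has {H,Li,Be,C,N} → He.
Cell (r4,c7): row 4 has {He,Li,Be,B,C,N}; column 7 has {He,Li,Be,B,N} → H.
Cell (r5,c2): row 5 has {H,Li,Be,C,N}; column 2 has {Be,B,C} → He.
Cell (r5,c5): row 5 has {H,He,Li,Be,C,N}; column 5 has {H,He,Li,C}; the diagonal has {H,He,Li,Be,C,N} → B.
Cell (r6,c5): row 6 has {H,He,Li,Be,B,C}; column 5 has {H,He,Li,B,C} → N.
Cell (r7,c1): row 7 has {He,Be,C}; column 1 has {He,Li,Be,B,C,N} → H.
Cell (r7,c4): row 7 has {H,He,Be,C}; column 4 has {H,He,Li,Be,B,C} → N.
Cell (r7,c6): row 7 has {H,He,Be,C,N}; column 6 has {H,He,Li,Be,C,N} → B.
Cell (r1,c2): row 1 has {He,Li,Be,B,N}; column 2 has {He,Be,B,C} → H.
Cell (r1,c7): row 1 has {H,He,Li,Be,B,N}; column 7 has {H,He,Li,Be,B,N} → C.
Cell (r3,c2): row 3 has {H,He,Li,B,C}; column 2 has {H,He,Be,B,C} → N.
Cell (r3,c5): row 3 has {H,He,Li,B,C,N}; column 5 has {H,He,Li,B,C,N} → Be.
Cell (r7,c2): row 7 has {H,He,Be,B,C,N}; column 2 has {H,He,Be,B,C,N} → Li.

N H B Li He Be C / Li C He B H N Be / B N H He Be C Li / C B N Be Li He H / Be He Li C B H N / He Be C H N Li B / H Li Be N C B He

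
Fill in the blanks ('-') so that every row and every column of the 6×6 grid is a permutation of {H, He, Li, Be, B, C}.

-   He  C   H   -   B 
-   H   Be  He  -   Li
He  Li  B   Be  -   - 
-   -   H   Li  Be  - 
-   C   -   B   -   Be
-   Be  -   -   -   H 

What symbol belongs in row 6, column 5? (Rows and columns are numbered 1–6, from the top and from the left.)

Cell (r1,c5): row 1 has {H,He,B,C}; column 5 has {Be} → Li.
Cell (r3,c6): row 3 has {He,Li,Be,B}; column 6 has {H,Li,Be,B} → C.
Cell (r4,c2): row 4 has {H,Li,Be}; column 2 has {H,He,Li,Be,C} → B.
Cell (r4,c6): row 4 has {H,Li,Be,B}; column 6 has {H,Li,Be,B,C} → He.
Cell (r6,c4): row 6 has {H,Be}; column 4 has {H,He,Li,Be,B} → C.
Cell (r1,c1): row 1 has {H,He,Li,B,C}; column 1 has {He} → Be.
Cell (r3,c5): row 3 has {He,Li,Be,B,C}; column 5 has {Li,Be} → H.
Cell (r4,c1): row 4 has {H,He,Li,Be,B}; column 1 has {He,Be} → C.
Cell (r5,c5): row 5 has {Be,B,C}; column 5 has {H,Li,Be} → He.
Cell (r6,c5): row 6 has {H,Be,C}; column 5 has {H,He,Li,Be} → B.

B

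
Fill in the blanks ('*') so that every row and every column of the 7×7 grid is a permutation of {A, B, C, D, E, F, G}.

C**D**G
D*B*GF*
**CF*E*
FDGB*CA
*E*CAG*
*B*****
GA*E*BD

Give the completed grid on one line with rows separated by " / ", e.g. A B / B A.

Cell (r1,c2): row 1 has {C,D,G}; column 2 has {A,B,D,E} → F.
Cell (r1,c6): row 1 has {C,D,F,G}; column 6 has {B,C,E,F,G} → A.
Cell (r2,c2): row 2 has {B,D,F,G}; column 2 has {A,B,D,E,F} → C.
Cell (r2,c4): row 2 has {B,C,D,F,G}; column 4 has {B,C,D,E,F} → A.
Cell (r2,c7): row 2 has {A,B,C,D,F,G}; column 7 has {A,D,G} → E.
Cell (r3,c2): row 3 has {C,E,F}; column 2 has {A,B,C,D,E,F} → G.
Cell (r3,c7): row 3 has {C,E,F,G}; column 7 has {A,D,E,G} → B.
Cell (r4,c5): row 4 has {A,B,C,D,F,G}; column 5 has {A,G} → E.
Cell (r5,c1): row 5 has {A,C,E,G}; column 1 has {C,D,F,G} → B.
Cell (r5,c7): row 5 has {A,B,C,E,G}; column 7 has {A,B,D,E,G} → F.
Cell (r6,c4): row 6 has {B}; column 4 has {A,B,C,D,E,F} → G.
Cell (r6,c6): row 6 has {B,G}; column 6 has {A,B,C,E,F,G} → D.
Cell (r6,c7): row 6 has {B,D,G}; column 7 has {A,B,D,E,F,G} → C.
Cell (r7,c3): row 7 has {A,B,D,E,G}; column 3 has {B,C,G} → F.
Cell (r7,c5): row 7 has {A,B,D,E,F,G}; column 5 has {A,E,G} → C.
Cell (r1,c3): row 1 has {A,C,D,F,G}; column 3 has {B,C,F,G} → E.
Cell (r1,c5): row 1 has {A,C,D,E,F,G}; column 5 has {A,C,E,G} → B.
Cell (r3,c1): row 3 has {B,C,E,F,G}; column 1 has {B,C,D,F,G} → A.
Cell (r3,c5): row 3 has {A,B,C,E,F,G}; column 5 has {A,B,C,E,G} → D.
Cell (r5,c3): row 5 has {A,B,C,E,F,G}; column 3 has {B,C,E,F,G} → D.
Cell (r6,c1): row 6 has {B,C,D,G}; column 1 has {A,B,C,D,F,G} → E.
Cell (r6,c3): row 6 has {B,C,D,E,G}; column 3 has {B,C,D,E,F,G} → A.
Cell (r6,c5): row 6 has {A,B,C,D,E,G}; column 5 has {A,B,C,D,E,G} → F.

C F E D B A G / D C B A G F E / A G C F D E B / F D G B E C A / B E D C A G F / E B A G F D C / G A F E C B D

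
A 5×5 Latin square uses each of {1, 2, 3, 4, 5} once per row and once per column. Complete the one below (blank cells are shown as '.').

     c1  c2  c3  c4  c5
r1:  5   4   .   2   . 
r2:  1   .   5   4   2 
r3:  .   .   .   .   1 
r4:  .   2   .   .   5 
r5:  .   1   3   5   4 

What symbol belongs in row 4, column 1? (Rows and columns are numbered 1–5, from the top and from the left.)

(r1,c3): row 1 has {2,4,5}; column 3 has {3,5}, so it must be 1.
(r1,c5): row 1 has {1,2,4,5}; column 5 has {1,2,4,5}, so it must be 3.
(r2,c2): row 2 has {1,2,4,5}; column 2 has {1,2,4}, so it must be 3.
(r3,c2): row 3 has {1}; column 2 has {1,2,3,4}, so it must be 5.
(r3,c4): row 3 has {1,5}; column 4 has {2,4,5}, so it must be 3.
(r4,c3): row 4 has {2,5}; column 3 has {1,3,5}, so it must be 4.
(r4,c4): row 4 has {2,4,5}; column 4 has {2,3,4,5}, so it must be 1.
(r5,c1): row 5 has {1,3,4,5}; column 1 has {1,5}, so it must be 2.
(r3,c1): row 3 has {1,3,5}; column 1 has {1,2,5}, so it must be 4.
(r3,c3): row 3 has {1,3,4,5}; column 3 has {1,3,4,5}, so it must be 2.
(r4,c1): row 4 has {1,2,4,5}; column 1 has {1,2,4,5}, so it must be 3.

3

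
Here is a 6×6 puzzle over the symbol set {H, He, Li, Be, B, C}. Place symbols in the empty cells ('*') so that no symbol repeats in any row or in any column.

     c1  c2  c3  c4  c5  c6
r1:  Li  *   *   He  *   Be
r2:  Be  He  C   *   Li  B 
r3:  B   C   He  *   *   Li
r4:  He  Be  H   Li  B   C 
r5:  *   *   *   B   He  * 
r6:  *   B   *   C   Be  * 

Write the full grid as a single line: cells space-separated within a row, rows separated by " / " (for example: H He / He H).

At row 1, column 2: row 1 has {He,Li,Be}; column 2 has {He,Be,B,C}; that leaves H.
At row 1, column 3: row 1 has {H,He,Li,Be}; column 3 has {H,He,C}; that leaves B.
At row 1, column 5: row 1 has {H,He,Li,Be,B}; column 5 has {He,Li,Be,B}; that leaves C.
At row 2, column 4: row 2 has {He,Li,Be,B,C}; column 4 has {He,Li,B,C}; that leaves H.
At row 3, column 4: row 3 has {He,Li,B,C}; column 4 has {H,He,Li,B,C}; that leaves Be.
At row 3, column 5: row 3 has {He,Li,Be,B,C}; column 5 has {He,Li,Be,B,C}; that leaves H.
At row 5, column 2: row 5 has {He,B}; column 2 has {H,He,Be,B,C}; that leaves Li.
At row 5, column 3: row 5 has {He,Li,B}; column 3 has {H,He,B,C}; that leaves Be.
At row 5, column 6: row 5 has {He,Li,Be,B}; column 6 has {Li,Be,B,C}; that leaves H.
At row 6, column 1: row 6 has {Be,B,C}; column 1 has {He,Li,Be,B}; that leaves H.
At row 6, column 3: row 6 has {H,Be,B,C}; column 3 has {H,He,Be,B,C}; that leaves Li.
At row 6, column 6: row 6 has {H,Li,Be,B,C}; column 6 has {H,Li,Be,B,C}; that leaves He.
At row 5, column 1: row 5 has {H,He,Li,Be,B}; column 1 has {H,He,Li,Be,B}; that leaves C.

Li H B He C Be / Be He C H Li B / B C He Be H Li / He Be H Li B C / C Li Be B He H / H B Li C Be He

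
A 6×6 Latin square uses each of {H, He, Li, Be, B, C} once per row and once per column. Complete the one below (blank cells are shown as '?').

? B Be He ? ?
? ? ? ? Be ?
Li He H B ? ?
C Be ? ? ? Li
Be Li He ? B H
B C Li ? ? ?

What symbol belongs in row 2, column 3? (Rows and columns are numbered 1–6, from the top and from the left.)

C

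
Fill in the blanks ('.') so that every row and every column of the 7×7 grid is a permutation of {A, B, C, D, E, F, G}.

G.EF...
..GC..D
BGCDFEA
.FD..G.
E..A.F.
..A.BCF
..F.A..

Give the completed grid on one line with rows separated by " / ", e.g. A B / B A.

G C E F D A B / F A G C E B D / B G C D F E A / A F D B C G E / E D B A G F C / D E A G B C F / C B F E A D G

row 2 has {C,D,G}; column 5 has {A,B,F} — only E is left for (r2,c5).
row 4 has {D,F,G}; column 5 has {A,B,E,F} — only C is left for (r4,c5).
row 5 has {A,E,F}; column 3 has {A,C,D,E,F,G} — only B is left for (r5,c3).
row 6 has {A,B,C,F}; column 1 has {B,E,G} — only D is left for (r6,c1).
row 6 has {A,B,C,D,F}; column 2 has {F,G} — only E is left for (r6,c2).
row 6 has {A,B,C,D,E,F}; column 4 has {A,C,D,F} — only G is left for (r6,c4).
row 7 has {A,F}; column 1 has {B,D,E,G} — only C is left for (r7,c1).
row 1 has {E,F,G}; column 5 has {A,B,C,E,F} — only D is left for (r1,c5).
row 4 has {C,D,F,G}; column 1 has {B,C,D,E,G} — only A is left for (r4,c1).
row 5 has {A,B,E,F}; column 5 has {A,B,C,D,E,F} — only G is left for (r5,c5).
row 5 has {A,B,E,F,G}; column 7 has {A,D,F} — only C is left for (r5,c7).
row 1 has {D,E,F,G}; column 7 has {A,C,D,F} — only B is left for (r1,c7).
row 2 has {C,D,E,G}; column 1 has {A,B,C,D,E,G} — only F is left for (r2,c1).
row 4 has {A,C,D,F,G}; column 7 has {A,B,C,D,F} — only E is left for (r4,c7).
row 5 has {A,B,C,E,F,G}; column 2 has {E,F,G} — only D is left for (r5,c2).
row 7 has {A,C,F}; column 2 has {D,E,F,G} — only B is left for (r7,c2).
row 7 has {A,B,C,F}; column 4 has {A,C,D,F,G} — only E is left for (r7,c4).
row 7 has {A,B,C,E,F}; column 6 has {C,E,F,G} — only D is left for (r7,c6).
row 7 has {A,B,C,D,E,F}; column 7 has {A,B,C,D,E,F} — only G is left for (r7,c7).
row 1 has {B,D,E,F,G}; column 6 has {C,D,E,F,G} — only A is left for (r1,c6).
row 2 has {C,D,E,F,G}; column 2 has {B,D,E,F,G} — only A is left for (r2,c2).
row 2 has {A,C,D,E,F,G}; column 6 has {A,C,D,E,F,G} — only B is left for (r2,c6).
row 4 has {A,C,D,E,F,G}; column 4 has {A,C,D,E,F,G} — only B is left for (r4,c4).
row 1 has {A,B,D,E,F,G}; column 2 has {A,B,D,E,F,G} — only C is left for (r1,c2).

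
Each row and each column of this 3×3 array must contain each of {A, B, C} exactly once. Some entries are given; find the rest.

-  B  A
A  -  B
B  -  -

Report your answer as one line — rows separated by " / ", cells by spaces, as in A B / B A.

C B A / A C B / B A C

Cell (r1,c1): row 1 has {A,B}; column 1 has {A,B} → C.
Cell (r2,c2): row 2 has {A,B}; column 2 has {B} → C.
Cell (r3,c2): row 3 has {B}; column 2 has {B,C} → A.
Cell (r3,c3): row 3 has {A,B}; column 3 has {A,B} → C.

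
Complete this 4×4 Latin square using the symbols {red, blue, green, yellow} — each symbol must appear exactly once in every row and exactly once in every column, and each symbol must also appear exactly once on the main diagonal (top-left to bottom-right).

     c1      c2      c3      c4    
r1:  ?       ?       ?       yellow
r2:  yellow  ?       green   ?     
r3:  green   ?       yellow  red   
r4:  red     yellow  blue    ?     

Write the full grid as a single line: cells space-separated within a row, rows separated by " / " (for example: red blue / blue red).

blue green red yellow / yellow red green blue / green blue yellow red / red yellow blue green

row 1 has {yellow}; column 1 has {red,green,yellow}; the diagonal has {yellow} — only blue is left for (r1,c1).
row 1 has {blue,yellow}; column 3 has {blue,green,yellow} — only red is left for (r1,c3).
row 2 has {green,yellow}; column 2 has {yellow}; the diagonal has {blue,yellow} — only red is left for (r2,c2).
row 2 has {red,green,yellow}; column 4 has {red,yellow} — only blue is left for (r2,c4).
row 3 has {red,green,yellow}; column 2 has {red,yellow} — only blue is left for (r3,c2).
row 4 has {red,blue,yellow}; column 4 has {red,blue,yellow}; the diagonal has {red,blue,yellow} — only green is left for (r4,c4).
row 1 has {red,blue,yellow}; column 2 has {red,blue,yellow} — only green is left for (r1,c2).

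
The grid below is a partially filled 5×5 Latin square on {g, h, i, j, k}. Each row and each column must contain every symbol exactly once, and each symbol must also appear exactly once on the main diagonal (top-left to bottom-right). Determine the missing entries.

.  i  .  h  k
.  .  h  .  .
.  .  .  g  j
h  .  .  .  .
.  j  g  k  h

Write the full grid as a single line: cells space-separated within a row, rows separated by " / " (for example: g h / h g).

g i j h k / j k h i g / k h i g j / h g k j i / i j g k h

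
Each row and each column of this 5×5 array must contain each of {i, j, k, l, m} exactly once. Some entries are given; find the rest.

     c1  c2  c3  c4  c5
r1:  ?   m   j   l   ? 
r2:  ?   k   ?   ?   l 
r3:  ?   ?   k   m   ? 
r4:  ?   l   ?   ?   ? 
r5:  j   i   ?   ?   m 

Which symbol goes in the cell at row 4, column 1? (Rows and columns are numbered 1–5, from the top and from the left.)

k

At row 3, column 2: row 3 has {k,m}; column 2 has {i,k,l,m}; that leaves j.
At row 3, column 5: row 3 has {j,k,m}; column 5 has {l,m}; that leaves i.
At row 5, column 3: row 5 has {i,j,m}; column 3 has {j,k}; that leaves l.
At row 5, column 4: row 5 has {i,j,l,m}; column 4 has {l,m}; that leaves k.
At row 1, column 5: row 1 has {j,l,m}; column 5 has {i,l,m}; that leaves k.
At row 3, column 1: row 3 has {i,j,k,m}; column 1 has {j}; that leaves l.
At row 4, column 5: row 4 has {l}; column 5 has {i,k,l,m}; that leaves j.
At row 1, column 1: row 1 has {j,k,l,m}; column 1 has {j,l}; that leaves i.
At row 2, column 1: row 2 has {k,l}; column 1 has {i,j,l}; that leaves m.
At row 2, column 3: row 2 has {k,l,m}; column 3 has {j,k,l}; that leaves i.
At row 2, column 4: row 2 has {i,k,l,m}; column 4 has {k,l,m}; that leaves j.
At row 4, column 1: row 4 has {j,l}; column 1 has {i,j,l,m}; that leaves k.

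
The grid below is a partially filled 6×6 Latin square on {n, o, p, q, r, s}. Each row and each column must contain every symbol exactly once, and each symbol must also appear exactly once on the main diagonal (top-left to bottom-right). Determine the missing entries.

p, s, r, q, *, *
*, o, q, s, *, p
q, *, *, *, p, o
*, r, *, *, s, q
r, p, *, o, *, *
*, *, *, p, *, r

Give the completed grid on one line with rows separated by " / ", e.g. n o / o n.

Cell (r1,c6): row 1 has {p,q,r,s}; column 6 has {o,p,q,r} → n.
Cell (r2,c1): row 2 has {o,p,q,s}; column 1 has {p,q,r} → n.
Cell (r2,c5): row 2 has {n,o,p,q,s}; column 5 has {p,s} → r.
Cell (r3,c2): row 3 has {o,p,q}; column 2 has {o,p,r,s} → n.
Cell (r3,c3): row 3 has {n,o,p,q}; column 3 has {q,r}; the diagonal has {o,p,r} → s.
Cell (r3,c4): row 3 has {n,o,p,q,s}; column 4 has {o,p,q,s} → r.
Cell (r4,c1): row 4 has {q,r,s}; column 1 has {n,p,q,r} → o.
Cell (r4,c4): row 4 has {o,q,r,s}; column 4 has {o,p,q,r,s}; the diagonal has {o,p,r,s} → n.
Cell (r5,c3): row 5 has {o,p,r}; column 3 has {q,r,s} → n.
Cell (r5,c5): row 5 has {n,o,p,r}; column 5 has {p,r,s}; the diagonal has {n,o,p,r,s} → q.
Cell (r5,c6): row 5 has {n,o,p,q,r}; column 6 has {n,o,p,q,r} → s.
Cell (r6,c1): row 6 has {p,r}; column 1 has {n,o,p,q,r} → s.
Cell (r6,c2): row 6 has {p,r,s}; column 2 has {n,o,p,r,s} → q.
Cell (r6,c3): row 6 has {p,q,r,s}; column 3 has {n,q,r,s} → o.
Cell (r6,c5): row 6 has {o,p,q,r,s}; column 5 has {p,q,r,s} → n.
Cell (r1,c5): row 1 has {n,p,q,r,s}; column 5 has {n,p,q,r,s} → o.
Cell (r4,c3): row 4 has {n,o,q,r,s}; column 3 has {n,o,q,r,s} → p.

p s r q o n / n o q s r p / q n s r p o / o r p n s q / r p n o q s / s q o p n r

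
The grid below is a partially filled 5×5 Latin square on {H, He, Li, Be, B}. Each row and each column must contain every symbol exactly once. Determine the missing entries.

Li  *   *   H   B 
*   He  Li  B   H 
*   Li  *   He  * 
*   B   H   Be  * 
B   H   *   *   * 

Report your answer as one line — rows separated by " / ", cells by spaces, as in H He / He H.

(r1,c2) = Be
(r1,c3) = He
(r2,c1) = Be
(r3,c1) = H
(r3,c5) = Be
(r4,c1) = He
(r4,c5) = Li
(r5,c3) = Be
(r5,c4) = Li
(r5,c5) = He
(r3,c3) = B

Li Be He H B / Be He Li B H / H Li B He Be / He B H Be Li / B H Be Li He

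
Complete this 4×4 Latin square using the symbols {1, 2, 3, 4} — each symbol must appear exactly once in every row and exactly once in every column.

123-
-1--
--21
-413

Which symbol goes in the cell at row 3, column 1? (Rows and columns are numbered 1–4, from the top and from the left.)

4

(r1,c4): row 1 has {1,2,3}; column 4 has {1,3}, so it must be 4.
(r2,c3): row 2 has {1}; column 3 has {1,2,3}, so it must be 4.
(r2,c4): row 2 has {1,4}; column 4 has {1,3,4}, so it must be 2.
(r3,c2): row 3 has {1,2}; column 2 has {1,2,4}, so it must be 3.
(r4,c1): row 4 has {1,3,4}; column 1 has {1}, so it must be 2.
(r2,c1): row 2 has {1,2,4}; column 1 has {1,2}, so it must be 3.
(r3,c1): row 3 has {1,2,3}; column 1 has {1,2,3}, so it must be 4.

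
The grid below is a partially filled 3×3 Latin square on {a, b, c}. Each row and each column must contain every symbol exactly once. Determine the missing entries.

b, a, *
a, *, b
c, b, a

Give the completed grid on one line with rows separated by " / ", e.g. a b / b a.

b a c / a c b / c b a

(r1,c3) = c
(r2,c2) = c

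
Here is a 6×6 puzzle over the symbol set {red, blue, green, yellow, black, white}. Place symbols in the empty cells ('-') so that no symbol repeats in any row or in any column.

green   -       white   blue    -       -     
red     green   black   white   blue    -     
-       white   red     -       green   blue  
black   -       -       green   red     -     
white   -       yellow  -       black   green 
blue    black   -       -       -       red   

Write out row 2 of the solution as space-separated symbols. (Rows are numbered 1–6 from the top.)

Cell (r1,c5): row 1 has {blue,green,white}; column 5 has {red,blue,green,black} → yellow.
Cell (r1,c6): row 1 has {blue,green,yellow,white}; column 6 has {red,blue,green} → black.
Cell (r2,c6): row 2 has {red,blue,green,black,white}; column 6 has {red,blue,green,black} → yellow.

red green black white blue yellow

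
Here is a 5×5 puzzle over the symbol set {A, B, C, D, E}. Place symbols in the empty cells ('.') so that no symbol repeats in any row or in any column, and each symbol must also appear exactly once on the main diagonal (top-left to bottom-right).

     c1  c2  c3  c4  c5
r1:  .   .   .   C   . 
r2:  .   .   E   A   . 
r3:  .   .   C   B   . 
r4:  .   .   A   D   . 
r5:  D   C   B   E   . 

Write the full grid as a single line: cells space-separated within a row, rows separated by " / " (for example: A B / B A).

E A D C B / C B E A D / A D C B E / B E A D C / D C B E A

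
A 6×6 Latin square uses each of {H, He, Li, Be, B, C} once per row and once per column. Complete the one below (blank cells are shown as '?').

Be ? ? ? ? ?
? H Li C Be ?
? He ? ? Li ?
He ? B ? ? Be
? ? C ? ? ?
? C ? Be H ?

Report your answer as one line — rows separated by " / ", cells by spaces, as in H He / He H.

row 2 has {H,Li,Be,C}; column 1 has {He,Be} — only B is left for (r2,c1).
row 2 has {H,Li,Be,B,C}; column 6 has {Be} — only He is left for (r2,c6).
row 4 has {He,Be,B}; column 2 has {H,He,C} — only Li is left for (r4,c2).
row 4 has {He,Li,Be,B}; column 4 has {Be,C} — only H is left for (r4,c4).
row 4 has {H,He,Li,Be,B}; column 5 has {H,Li,Be} — only C is left for (r4,c5).
row 6 has {H,Be,C}; column 1 has {He,Be,B} — only Li is left for (r6,c1).
row 6 has {H,Li,Be,C}; column 3 has {Li,B,C} — only He is left for (r6,c3).
row 6 has {H,He,Li,Be,C}; column 6 has {He,Be} — only B is left for (r6,c6).
row 1 has {Be}; column 2 has {H,He,Li,C} — only B is left for (r1,c2).
row 1 has {Be,B}; column 3 has {He,Li,B,C} — only H is left for (r1,c3).
row 1 has {H,Be,B}; column 5 has {H,Li,Be,C} — only He is left for (r1,c5).
row 3 has {He,Li}; column 3 has {H,He,Li,B,C} — only Be is left for (r3,c3).
row 3 has {He,Li,Be}; column 4 has {H,Be,C} — only B is left for (r3,c4).
row 5 has {C}; column 1 has {He,Li,Be,B} — only H is left for (r5,c1).
row 5 has {H,C}; column 2 has {H,He,Li,B,C} — only Be is left for (r5,c2).
row 5 has {H,Be,C}; column 5 has {H,He,Li,Be,C} — only B is left for (r5,c5).
row 5 has {H,Be,B,C}; column 6 has {He,Be,B} — only Li is left for (r5,c6).
row 1 has {H,He,Be,B}; column 4 has {H,Be,B,C} — only Li is left for (r1,c4).
row 1 has {H,He,Li,Be,B}; column 6 has {He,Li,Be,B} — only C is left for (r1,c6).
row 3 has {He,Li,Be,B}; column 1 has {H,He,Li,Be,B} — only C is left for (r3,c1).
row 3 has {He,Li,Be,B,C}; column 6 has {He,Li,Be,B,C} — only H is left for (r3,c6).
row 5 has {H,Li,Be,B,C}; column 4 has {H,Li,Be,B,C} — only He is left for (r5,c4).

Be B H Li He C / B H Li C Be He / C He Be B Li H / He Li B H C Be / H Be C He B Li / Li C He Be H B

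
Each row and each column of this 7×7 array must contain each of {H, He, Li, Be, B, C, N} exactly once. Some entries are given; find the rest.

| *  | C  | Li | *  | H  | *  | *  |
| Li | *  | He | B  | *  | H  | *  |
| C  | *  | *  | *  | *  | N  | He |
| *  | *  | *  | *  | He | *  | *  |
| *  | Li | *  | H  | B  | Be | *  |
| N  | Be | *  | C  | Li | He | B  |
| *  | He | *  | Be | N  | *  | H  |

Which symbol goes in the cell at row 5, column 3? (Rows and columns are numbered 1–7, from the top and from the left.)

(r1,c6) = B
(r2,c2) = N
(r3,c4) = Li
(r3,c5) = Be
(r4,c4) = N
(r5,c1) = He
(r6,c3) = H
(r7,c1) = B
(r7,c3) = C
(r7,c6) = Li
(r1,c1) = Be
(r1,c4) = He
(r1,c7) = N
(r2,c5) = C
(r2,c7) = Be
(r3,c3) = B
(r4,c1) = H
(r4,c2) = B
(r4,c3) = Be
(r4,c6) = C
(r4,c7) = Li
(r5,c3) = N

N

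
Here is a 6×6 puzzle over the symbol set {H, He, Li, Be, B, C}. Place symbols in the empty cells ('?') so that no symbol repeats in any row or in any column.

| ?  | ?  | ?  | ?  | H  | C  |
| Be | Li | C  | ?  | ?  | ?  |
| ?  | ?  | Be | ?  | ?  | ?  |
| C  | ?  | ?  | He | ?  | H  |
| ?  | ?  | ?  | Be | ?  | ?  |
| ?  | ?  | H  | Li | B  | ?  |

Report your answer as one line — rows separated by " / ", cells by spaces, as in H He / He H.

Li Be He B H C / Be Li C H He B / B H Be C Li He / C B Li He Be H / H He B Be C Li / He C H Li B Be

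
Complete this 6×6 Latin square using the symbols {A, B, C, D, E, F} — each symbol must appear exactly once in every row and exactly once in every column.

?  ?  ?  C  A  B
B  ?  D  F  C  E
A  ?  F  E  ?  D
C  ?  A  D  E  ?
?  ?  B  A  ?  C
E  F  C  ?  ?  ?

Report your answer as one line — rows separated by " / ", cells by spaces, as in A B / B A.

(r1,c3) = E
(r2,c2) = A
(r3,c5) = B
(r4,c2) = B
(r4,c6) = F
(r6,c4) = B
(r6,c5) = D
(r6,c6) = A
(r1,c2) = D
(r3,c2) = C
(r5,c2) = E
(r5,c5) = F
(r1,c1) = F
(r5,c1) = D

F D E C A B / B A D F C E / A C F E B D / C B A D E F / D E B A F C / E F C B D A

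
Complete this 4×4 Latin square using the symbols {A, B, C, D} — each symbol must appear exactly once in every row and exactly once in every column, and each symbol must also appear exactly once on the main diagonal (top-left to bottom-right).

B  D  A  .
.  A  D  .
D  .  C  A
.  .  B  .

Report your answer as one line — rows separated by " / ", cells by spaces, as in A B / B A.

row 1 has {A,B,D}; column 4 has {A} — only C is left for (r1,c4).
row 2 has {A,D}; column 1 has {B,D} — only C is left for (r2,c1).
row 2 has {A,C,D}; column 4 has {A,C} — only B is left for (r2,c4).
row 3 has {A,C,D}; column 2 has {A,D} — only B is left for (r3,c2).
row 4 has {B}; column 1 has {B,C,D} — only A is left for (r4,c1).
row 4 has {A,B}; column 2 has {A,B,D} — only C is left for (r4,c2).
row 4 has {A,B,C}; column 4 has {A,B,C}; the diagonal has {A,B,C} — only D is left for (r4,c4).

B D A C / C A D B / D B C A / A C B D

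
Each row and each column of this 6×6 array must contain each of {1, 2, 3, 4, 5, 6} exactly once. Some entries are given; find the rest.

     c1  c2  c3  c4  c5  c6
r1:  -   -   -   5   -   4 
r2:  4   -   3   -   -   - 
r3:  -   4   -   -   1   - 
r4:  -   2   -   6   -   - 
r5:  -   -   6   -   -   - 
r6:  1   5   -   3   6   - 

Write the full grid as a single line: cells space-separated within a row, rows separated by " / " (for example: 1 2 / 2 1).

6 1 2 5 3 4 / 4 6 3 1 2 5 / 3 4 5 2 1 6 / 5 2 1 6 4 3 / 2 3 6 4 5 1 / 1 5 4 3 6 2

row 3 has {1,4}; column 4 has {3,5,6} — only 2 is left for (r3,c4).
row 6 has {1,3,5,6}; column 6 has {4} — only 2 is left for (r6,c6).
row 2 has {3,4}; column 4 has {2,3,5,6} — only 1 is left for (r2,c4).
row 3 has {1,2,4}; column 3 has {3,6} — only 5 is left for (r3,c3).
row 5 has {6}; column 4 has {1,2,3,5,6} — only 4 is left for (r5,c4).
row 6 has {1,2,3,5,6}; column 3 has {3,5,6} — only 4 is left for (r6,c3).
row 2 has {1,3,4}; column 2 has {2,4,5} — only 6 is left for (r2,c2).
row 2 has {1,3,4,6}; column 6 has {2,4} — only 5 is left for (r2,c6).
row 4 has {2,6}; column 3 has {3,4,5,6} — only 1 is left for (r4,c3).
row 4 has {1,2,6}; column 6 has {2,4,5} — only 3 is left for (r4,c6).
row 5 has {4,6}; column 6 has {2,3,4,5} — only 1 is left for (r5,c6).
row 1 has {4,5}; column 3 has {1,3,4,5,6} — only 2 is left for (r1,c3).
row 1 has {2,4,5}; column 5 has {1,6} — only 3 is left for (r1,c5).
row 2 has {1,3,4,5,6}; column 5 has {1,3,6} — only 2 is left for (r2,c5).
row 3 has {1,2,4,5}; column 6 has {1,2,3,4,5} — only 6 is left for (r3,c6).
row 4 has {1,2,3,6}; column 1 has {1,4} — only 5 is left for (r4,c1).
row 4 has {1,2,3,5,6}; column 5 has {1,2,3,6} — only 4 is left for (r4,c5).
row 5 has {1,4,6}; column 2 has {2,4,5,6} — only 3 is left for (r5,c2).
row 5 has {1,3,4,6}; column 5 has {1,2,3,4,6} — only 5 is left for (r5,c5).
row 1 has {2,3,4,5}; column 1 has {1,4,5} — only 6 is left for (r1,c1).
row 1 has {2,3,4,5,6}; column 2 has {2,3,4,5,6} — only 1 is left for (r1,c2).
row 3 has {1,2,4,5,6}; column 1 has {1,4,5,6} — only 3 is left for (r3,c1).
row 5 has {1,3,4,5,6}; column 1 has {1,3,4,5,6} — only 2 is left for (r5,c1).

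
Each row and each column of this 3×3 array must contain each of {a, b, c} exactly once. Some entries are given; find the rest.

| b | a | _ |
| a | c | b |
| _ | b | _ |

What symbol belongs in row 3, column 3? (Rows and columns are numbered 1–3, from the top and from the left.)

(r1,c3): row 1 has {a,b}; column 3 has {b}, so it must be c.
(r3,c1): row 3 has {b}; column 1 has {a,b}, so it must be c.
(r3,c3): row 3 has {b,c}; column 3 has {b,c}, so it must be a.

a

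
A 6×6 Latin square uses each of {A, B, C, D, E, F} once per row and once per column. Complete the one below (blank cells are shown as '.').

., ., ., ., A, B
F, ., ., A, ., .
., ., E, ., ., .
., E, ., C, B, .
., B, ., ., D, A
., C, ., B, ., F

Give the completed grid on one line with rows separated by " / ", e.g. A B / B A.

C F D E A B / F D B A C E / B A E D F C / A E F C B D / E B C F D A / D C A B E F

(r2,c2) = D
(r4,c6) = D
(r6,c5) = E
(r1,c2) = F
(r2,c5) = C
(r2,c6) = E
(r3,c2) = A
(r3,c5) = F
(r3,c6) = C
(r4,c1) = A
(r4,c3) = F
(r5,c3) = C
(r6,c1) = D
(r6,c3) = A
(r1,c3) = D
(r1,c4) = E
(r2,c3) = B
(r3,c1) = B
(r3,c4) = D
(r5,c1) = E
(r5,c4) = F
(r1,c1) = C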